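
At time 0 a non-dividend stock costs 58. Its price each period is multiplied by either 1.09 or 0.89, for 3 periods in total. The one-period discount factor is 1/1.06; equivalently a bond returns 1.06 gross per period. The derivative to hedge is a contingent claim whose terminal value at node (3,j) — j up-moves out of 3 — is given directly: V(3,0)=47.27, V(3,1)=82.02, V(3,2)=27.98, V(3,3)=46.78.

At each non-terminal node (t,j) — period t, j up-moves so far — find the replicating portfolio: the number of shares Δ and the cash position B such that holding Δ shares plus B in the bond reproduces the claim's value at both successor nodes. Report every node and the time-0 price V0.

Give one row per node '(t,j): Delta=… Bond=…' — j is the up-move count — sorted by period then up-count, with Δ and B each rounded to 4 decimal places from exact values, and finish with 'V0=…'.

(0,0): Delta=0.0449 Bond=33.2426
(1,0): Delta=-3.7211 Bond=229.6353
(1,1): Delta=0.5875 Bond=0.9316
(2,0): Delta=3.7820 Bond=-101.2901
(2,1): Delta=-4.8022 Bond=304.2434
(2,2): Delta=1.3641 Bond=-52.5283
V0=35.8444

No-arbitrage ⇒ martingale measure with p* = (R−d)/(u−d) = 0.8500.
At expiry t=3: V(3,0)=47.2700, V(3,1)=82.0200, V(3,2)=27.9800, V(3,3)=46.7800
Node (2,0) S=45.9418: V=(p*·82.0200+(1−p*)·47.2700)/1.06=72.4599; Δ=(82.0200−47.2700)/(50.0766−40.8882)=3.7820; B=V−Δ·S=-101.2901
Node (2,1) S=56.2658: V=(p*·27.9800+(1−p*)·82.0200)/1.06=34.0434; Δ=(27.9800−82.0200)/(61.3297−50.0766)=-4.8022; B=V−Δ·S=304.2434
Node (2,2) S=68.9098: V=(p*·46.7800+(1−p*)·27.9800)/1.06=41.4717; Δ=(46.7800−27.9800)/(75.1117−61.3297)=1.3641; B=V−Δ·S=-52.5283
Node (1,0) S=51.6200: V=(p*·34.0434+(1−p*)·72.4599)/1.06=37.5527; Δ=(34.0434−72.4599)/(56.2658−45.9418)=-3.7211; B=V−Δ·S=229.6353
Node (1,1) S=63.2200: V=(p*·41.4717+(1−p*)·34.0434)/1.06=38.0731; Δ=(41.4717−34.0434)/(68.9098−56.2658)=0.5875; B=V−Δ·S=0.9316
Node (0,0) S=58.0000: V=(p*·38.0731+(1−p*)·37.5527)/1.06=35.8444; Δ=(38.0731−37.5527)/(63.2200−51.6200)=0.0449; B=V−Δ·S=33.2426
Self-financing check: at every node Δ·S+B equals the discounted successor values.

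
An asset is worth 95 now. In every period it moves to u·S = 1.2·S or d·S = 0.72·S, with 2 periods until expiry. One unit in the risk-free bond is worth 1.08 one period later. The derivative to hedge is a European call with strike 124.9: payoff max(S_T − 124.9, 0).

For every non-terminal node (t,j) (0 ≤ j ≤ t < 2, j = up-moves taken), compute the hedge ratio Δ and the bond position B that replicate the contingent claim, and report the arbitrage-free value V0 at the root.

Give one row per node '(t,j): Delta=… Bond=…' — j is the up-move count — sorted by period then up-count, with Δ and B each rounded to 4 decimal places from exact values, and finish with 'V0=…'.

(0,0): Delta=0.1812 Bond=-11.4776
(1,0): Delta=0.0000 Bond=0.0000
(1,1): Delta=0.2175 Bond=-16.5278
V0=5.7388

Risk-neutral probability p* = (R−d)/(u−d) = (1.08−0.72)/(1.2−0.72) = 0.7500.
Terminal values V(2,·): V(2,0)=0.0000, V(2,1)=0.0000, V(2,2)=11.9000
(1,0): S=68.4000. Δ = (V_up−V_dn)/(S_up−S_dn) = (0.0000−0.0000)/(82.0800−49.2480) = 0.0000. V = [p*·0.0000 + (1−p*)·0.0000]/1.08 = 0.0000. B = V − Δ·S = 0.0000.
(1,1): S=114.0000. Δ = (V_up−V_dn)/(S_up−S_dn) = (11.9000−0.0000)/(136.8000−82.0800) = 0.2175. V = [p*·11.9000 + (1−p*)·0.0000]/1.08 = 8.2639. B = V − Δ·S = -16.5278.
(0,0): S=95.0000. Δ = (V_up−V_dn)/(S_up−S_dn) = (8.2639−0.0000)/(114.0000−68.4000) = 0.1812. V = [p*·8.2639 + (1−p*)·0.0000]/1.08 = 5.7388. B = V − Δ·S = -11.4776.
Root portfolio cost Δ·95+B reproduces V0=5.7388.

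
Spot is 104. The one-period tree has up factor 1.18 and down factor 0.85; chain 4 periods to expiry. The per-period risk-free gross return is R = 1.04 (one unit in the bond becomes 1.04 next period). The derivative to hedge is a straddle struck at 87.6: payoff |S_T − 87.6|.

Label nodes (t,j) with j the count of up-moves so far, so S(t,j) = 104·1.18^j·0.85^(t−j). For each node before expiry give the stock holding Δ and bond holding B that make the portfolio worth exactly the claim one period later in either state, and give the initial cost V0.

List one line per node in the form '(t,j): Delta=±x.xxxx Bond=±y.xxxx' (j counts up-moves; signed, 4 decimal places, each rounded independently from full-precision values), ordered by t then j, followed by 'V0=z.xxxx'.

Risk-neutral probability p* = (R−d)/(u−d) = (1.04−0.85)/(1.18−0.85) = 0.5758.
At expiry t=4: V(4,0)=33.3114, V(4,1)=12.2346, V(4,2)=17.0249, V(4,3)=57.6440, V(4,4)=114.0329
(3,0): S=63.8690. Δ = (V_up−V_dn)/(S_up−S_dn) = (12.2346−33.3114)/(75.3654−54.2886) = -1.0000. V = [p*·12.2346 + (1−p*)·33.3114]/1.04 = 20.3618. B = V − Δ·S = 84.2308.
(3,1): S=88.6652. Δ = (V_up−V_dn)/(S_up−S_dn) = (17.0249−12.2346)/(104.6249−75.3654) = 0.1637. V = [p*·17.0249 + (1−p*)·12.2346]/1.04 = 14.4160. B = V − Δ·S = -0.1002.
(3,2): S=123.0882. Δ = (V_up−V_dn)/(S_up−S_dn) = (57.6440−17.0249)/(145.2440−104.6249) = 1.0000. V = [p*·57.6440 + (1−p*)·17.0249]/1.04 = 38.8574. B = V − Δ·S = -84.2308.
(3,3): S=170.8753. Δ = (V_up−V_dn)/(S_up−S_dn) = (114.0329−57.6440)/(201.6329−145.2440) = 1.0000. V = [p*·114.0329 + (1−p*)·57.6440]/1.04 = 86.6446. B = V − Δ·S = -84.2308.
(2,0): S=75.1400. Δ = (V_up−V_dn)/(S_up−S_dn) = (14.4160−20.3618)/(88.6652−63.8690) = -0.2398. V = [p*·14.4160 + (1−p*)·20.3618]/1.04 = 16.2870. B = V − Δ·S = 34.3044.
(2,1): S=104.3120. Δ = (V_up−V_dn)/(S_up−S_dn) = (38.8574−14.4160)/(123.0882−88.6652) = 0.7100. V = [p*·38.8574 + (1−p*)·14.4160]/1.04 = 27.3926. B = V − Δ·S = -46.6721.
(2,2): S=144.8096. Δ = (V_up−V_dn)/(S_up−S_dn) = (86.6446−38.8574)/(170.8753−123.0882) = 1.0000. V = [p*·86.6446 + (1−p*)·38.8574]/1.04 = 63.8185. B = V − Δ·S = -80.9911.
(1,0): S=88.4000. Δ = (V_up−V_dn)/(S_up−S_dn) = (27.3926−16.2870)/(104.3120−75.1400) = 0.3807. V = [p*·27.3926 + (1−p*)·16.2870]/1.04 = 21.8088. B = V − Δ·S = -11.8447.
(1,1): S=122.7200. Δ = (V_up−V_dn)/(S_up−S_dn) = (63.8185−27.3926)/(144.8096−104.3120) = 0.8995. V = [p*·63.8185 + (1−p*)·27.3926]/1.04 = 46.5049. B = V − Δ·S = -63.8765.
(0,0): S=104.0000. Δ = (V_up−V_dn)/(S_up−S_dn) = (46.5049−21.8088)/(122.7200−88.4000) = 0.7196. V = [p*·46.5049 + (1−p*)·21.8088]/1.04 = 34.6421. B = V − Δ·S = -40.1946.
Root portfolio cost Δ·104+B reproduces V0=34.6421.

(0,0): Delta=0.7196 Bond=-40.1946
(1,0): Delta=0.3807 Bond=-11.8447
(1,1): Delta=0.8995 Bond=-63.8765
(2,0): Delta=-0.2398 Bond=34.3044
(2,1): Delta=0.7100 Bond=-46.6721
(2,2): Delta=1.0000 Bond=-80.9911
(3,0): Delta=-1.0000 Bond=84.2308
(3,1): Delta=0.1637 Bond=-0.1002
(3,2): Delta=1.0000 Bond=-84.2308
(3,3): Delta=1.0000 Bond=-84.2308
V0=34.6421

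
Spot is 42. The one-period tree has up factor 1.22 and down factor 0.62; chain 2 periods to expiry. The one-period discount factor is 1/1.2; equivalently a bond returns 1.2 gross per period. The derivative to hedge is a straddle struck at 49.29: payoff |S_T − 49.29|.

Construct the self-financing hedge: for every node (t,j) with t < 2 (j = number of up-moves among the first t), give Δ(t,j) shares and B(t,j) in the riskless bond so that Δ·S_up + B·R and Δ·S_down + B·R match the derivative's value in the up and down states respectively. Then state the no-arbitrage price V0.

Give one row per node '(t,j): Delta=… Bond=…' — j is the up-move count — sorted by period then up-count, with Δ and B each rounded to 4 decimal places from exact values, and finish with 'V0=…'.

(0,0): Delta=-0.1546 Bond=15.8846
(1,0): Delta=-1.0000 Bond=41.0750
(1,1): Delta=-0.1398 Bond=18.3024
V0=9.3902

The replicating-portfolio and risk-neutral prices coincide; use p* = (1.2−0.62)/(1.22−0.62) = 0.9667 for the latter.
At expiry t=2: V(2,0)=33.1452, V(2,1)=17.5212, V(2,2)=13.2228
  t=1,j=0: stock 26.0400 → up 31.7688 (V=17.5212), down 16.1448 (V=33.1452). Price 15.0350; hedge Δ=-1.0000, bond B=41.0750.
  t=1,j=1: stock 51.2400 → up 62.5128 (V=13.2228), down 31.7688 (V=17.5212). Price 11.1384; hedge Δ=-0.1398, bond B=18.3024.
  t=0,j=0: stock 42.0000 → up 51.2400 (V=11.1384), down 26.0400 (V=15.0350). Price 9.3902; hedge Δ=-0.1546, bond B=15.8846.
Check: Δ(0,0)·S0 + B(0,0) = 9.3902 = V0.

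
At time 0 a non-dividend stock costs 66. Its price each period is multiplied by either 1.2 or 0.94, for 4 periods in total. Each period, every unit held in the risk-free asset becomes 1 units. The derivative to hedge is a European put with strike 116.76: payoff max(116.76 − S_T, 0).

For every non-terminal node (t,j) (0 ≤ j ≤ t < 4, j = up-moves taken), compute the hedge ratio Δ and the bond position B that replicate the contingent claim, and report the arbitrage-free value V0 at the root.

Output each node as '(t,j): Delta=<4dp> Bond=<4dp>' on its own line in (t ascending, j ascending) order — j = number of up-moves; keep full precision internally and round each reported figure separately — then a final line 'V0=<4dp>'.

(0,0): Delta=-0.9856 Bond=115.8670
(1,0): Delta=-1.0000 Bond=116.7600
(1,1): Delta=-0.9480 Bond=112.8905
(2,0): Delta=-1.0000 Bond=116.7600
(2,1): Delta=-1.0000 Bond=116.7600
(2,2): Delta=-0.8123 Bond=99.9922
(3,0): Delta=-1.0000 Bond=116.7600
(3,1): Delta=-1.0000 Bond=116.7600
(3,2): Delta=-1.0000 Bond=116.7600
(3,3): Delta=-0.3222 Bond=44.0994
V0=50.8170

The replicating-portfolio and risk-neutral prices coincide; use p* = (1−0.94)/(1.2−0.94) = 0.2308 for the latter.
At expiry t=4: V(4,0)=65.2306, V(4,1)=50.9777, V(4,2)=32.7827, V(4,3)=9.5549, V(4,4)=0.0000
(3,0): S=54.8185. Δ = (V_up−V_dn)/(S_up−S_dn) = (50.9777−65.2306)/(65.7823−51.5294) = -1.0000. V = [p*·50.9777 + (1−p*)·65.2306]/1 = 61.9415. B = V − Δ·S = 116.7600.
(3,1): S=69.9811. Δ = (V_up−V_dn)/(S_up−S_dn) = (32.7827−50.9777)/(83.9773−65.7823) = -1.0000. V = [p*·32.7827 + (1−p*)·50.9777]/1 = 46.7789. B = V − Δ·S = 116.7600.
(3,2): S=89.3376. Δ = (V_up−V_dn)/(S_up−S_dn) = (9.5549−32.7827)/(107.2051−83.9773) = -1.0000. V = [p*·9.5549 + (1−p*)·32.7827]/1 = 27.4224. B = V − Δ·S = 116.7600.
(3,3): S=114.0480. Δ = (V_up−V_dn)/(S_up−S_dn) = (0.0000−9.5549)/(136.8576−107.2051) = -0.3222. V = [p*·0.0000 + (1−p*)·9.5549]/1 = 7.3499. B = V − Δ·S = 44.0994.
(2,0): S=58.3176. Δ = (V_up−V_dn)/(S_up−S_dn) = (46.7789−61.9415)/(69.9811−54.8185) = -1.0000. V = [p*·46.7789 + (1−p*)·61.9415]/1 = 58.4424. B = V − Δ·S = 116.7600.
(2,1): S=74.4480. Δ = (V_up−V_dn)/(S_up−S_dn) = (27.4224−46.7789)/(89.3376−69.9811) = -1.0000. V = [p*·27.4224 + (1−p*)·46.7789]/1 = 42.3120. B = V − Δ·S = 116.7600.
(2,2): S=95.0400. Δ = (V_up−V_dn)/(S_up−S_dn) = (7.3499−27.4224)/(114.0480−89.3376) = -0.8123. V = [p*·7.3499 + (1−p*)·27.4224]/1 = 22.7903. B = V − Δ·S = 99.9922.
(1,0): S=62.0400. Δ = (V_up−V_dn)/(S_up−S_dn) = (42.3120−58.4424)/(74.4480−58.3176) = -1.0000. V = [p*·42.3120 + (1−p*)·58.4424]/1 = 54.7200. B = V − Δ·S = 116.7600.
(1,1): S=79.2000. Δ = (V_up−V_dn)/(S_up−S_dn) = (22.7903−42.3120)/(95.0400−74.4480) = -0.9480. V = [p*·22.7903 + (1−p*)·42.3120]/1 = 37.8070. B = V − Δ·S = 112.8905.
(0,0): S=66.0000. Δ = (V_up−V_dn)/(S_up−S_dn) = (37.8070−54.7200)/(79.2000−62.0400) = -0.9856. V = [p*·37.8070 + (1−p*)·54.7200]/1 = 50.8170. B = V − Δ·S = 115.8670.
Root portfolio cost Δ·66+B reproduces V0=50.8170.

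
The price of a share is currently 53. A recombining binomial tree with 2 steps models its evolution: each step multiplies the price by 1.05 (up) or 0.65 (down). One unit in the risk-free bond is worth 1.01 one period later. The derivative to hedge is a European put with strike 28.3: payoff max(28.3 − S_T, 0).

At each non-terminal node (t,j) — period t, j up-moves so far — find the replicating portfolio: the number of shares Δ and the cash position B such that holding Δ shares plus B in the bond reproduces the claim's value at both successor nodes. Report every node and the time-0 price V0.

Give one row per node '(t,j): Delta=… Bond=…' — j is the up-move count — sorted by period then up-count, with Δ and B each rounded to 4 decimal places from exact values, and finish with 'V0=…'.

(0,0): Delta=-0.0276 Bond=1.5202
(1,0): Delta=-0.4287 Bond=15.3537
(1,1): Delta=0.0000 Bond=0.0000
V0=0.0579

Since d<R<u, set p* = (R−d)/(u−d) = 0.9000; price each node as the discounted p*-expectation of its children.
Terminal payoffs: V(2,0)=5.9075, V(2,1)=0.0000, V(2,2)=0.0000
Node (1,0) S=34.4500: V=(p*·0.0000+(1−p*)·5.9075)/1.01=0.5849; Δ=(0.0000−5.9075)/(36.1725−22.3925)=-0.4287; B=V−Δ·S=15.3537
Node (1,1) S=55.6500: V=(p*·0.0000+(1−p*)·0.0000)/1.01=0.0000; Δ=(0.0000−0.0000)/(58.4325−36.1725)=0.0000; B=V−Δ·S=0.0000
Node (0,0) S=53.0000: V=(p*·0.0000+(1−p*)·0.5849)/1.01=0.0579; Δ=(0.0000−0.5849)/(55.6500−34.4500)=-0.0276; B=V−Δ·S=1.5202
Each (Δ,B) replicates both successor values, so the strategy is self-financing and V0 is arbitrage-free.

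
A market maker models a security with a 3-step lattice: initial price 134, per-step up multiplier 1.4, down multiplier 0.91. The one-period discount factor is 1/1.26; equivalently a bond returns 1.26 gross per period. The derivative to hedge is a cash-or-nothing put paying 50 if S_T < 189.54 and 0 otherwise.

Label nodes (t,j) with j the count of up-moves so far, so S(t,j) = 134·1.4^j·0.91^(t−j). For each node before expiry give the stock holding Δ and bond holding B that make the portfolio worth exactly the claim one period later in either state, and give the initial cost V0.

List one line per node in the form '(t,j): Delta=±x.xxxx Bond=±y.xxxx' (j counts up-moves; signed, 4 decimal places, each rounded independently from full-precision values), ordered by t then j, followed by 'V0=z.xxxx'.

No-arbitrage ⇒ martingale measure with p* = (R−d)/(u−d) = 0.7143.
At expiry t=3: V(3,0)=50.0000, V(3,1)=50.0000, V(3,2)=0.0000, V(3,3)=0.0000
(2,0): S=110.9654. Δ = (V_up−V_dn)/(S_up−S_dn) = (50.0000−50.0000)/(155.3516−100.9785) = 0.0000. V = [p*·50.0000 + (1−p*)·50.0000]/1.26 = 39.6825. B = V − Δ·S = 39.6825.
(2,1): S=170.7160. Δ = (V_up−V_dn)/(S_up−S_dn) = (0.0000−50.0000)/(239.0024−155.3516) = -0.5977. V = [p*·0.0000 + (1−p*)·50.0000]/1.26 = 11.3379. B = V − Δ·S = 113.3787.
(2,2): S=262.6400. Δ = (V_up−V_dn)/(S_up−S_dn) = (0.0000−0.0000)/(367.6960−239.0024) = 0.0000. V = [p*·0.0000 + (1−p*)·0.0000]/1.26 = 0.0000. B = V − Δ·S = 0.0000.
(1,0): S=121.9400. Δ = (V_up−V_dn)/(S_up−S_dn) = (11.3379−39.6825)/(170.7160−110.9654) = -0.4744. V = [p*·11.3379 + (1−p*)·39.6825]/1.26 = 15.4257. B = V − Δ·S = 73.2719.
(1,1): S=187.6000. Δ = (V_up−V_dn)/(S_up−S_dn) = (0.0000−11.3379)/(262.6400−170.7160) = -0.1233. V = [p*·0.0000 + (1−p*)·11.3379]/1.26 = 2.5709. B = V − Δ·S = 25.7095.
(0,0): S=134.0000. Δ = (V_up−V_dn)/(S_up−S_dn) = (2.5709−15.4257)/(187.6000−121.9400) = -0.1958. V = [p*·2.5709 + (1−p*)·15.4257]/1.26 = 4.9553. B = V − Δ·S = 31.1895.
The time-0 hedge costs 4.9553, which is the no-arbitrage price.

(0,0): Delta=-0.1958 Bond=31.1895
(1,0): Delta=-0.4744 Bond=73.2719
(1,1): Delta=-0.1233 Bond=25.7095
(2,0): Delta=0.0000 Bond=39.6825
(2,1): Delta=-0.5977 Bond=113.3787
(2,2): Delta=0.0000 Bond=0.0000
V0=4.9553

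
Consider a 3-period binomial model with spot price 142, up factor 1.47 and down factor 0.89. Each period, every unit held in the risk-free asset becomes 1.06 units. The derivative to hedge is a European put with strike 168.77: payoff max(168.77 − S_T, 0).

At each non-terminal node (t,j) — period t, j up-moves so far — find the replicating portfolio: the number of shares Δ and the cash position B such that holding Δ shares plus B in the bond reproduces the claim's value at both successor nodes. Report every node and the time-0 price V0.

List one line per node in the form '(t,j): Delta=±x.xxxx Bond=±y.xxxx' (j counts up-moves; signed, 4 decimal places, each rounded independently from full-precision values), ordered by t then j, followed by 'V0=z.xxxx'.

(0,0): Delta=-0.3676 Bond=73.8312
(1,0): Delta=-0.6065 Bond=108.4450
(1,1): Delta=-0.0189 Bond=5.4645
(2,0): Delta=-1.0000 Bond=159.2170
(2,1): Delta=-0.0318 Bond=8.1941
(2,2): Delta=0.0000 Bond=0.0000
V0=21.6292

Risk-neutral probability p* = (R−d)/(u−d) = (1.06−0.89)/(1.47−0.89) = 0.2931.
Terminal payoffs: V(3,0)=68.6644, V(3,1)=3.4270, V(3,2)=0.0000, V(3,3)=0.0000
Node (2,0) S=112.4782: V=(p*·3.4270+(1−p*)·68.6644)/1.06=46.7388; Δ=(3.4270−68.6644)/(165.3430−100.1056)=-1.0000; B=V−Δ·S=159.2170
Node (2,1) S=185.7786: V=(p*·0.0000+(1−p*)·3.4270)/1.06=2.2854; Δ=(0.0000−3.4270)/(273.0945−165.3430)=-0.0318; B=V−Δ·S=8.1941
Node (2,2) S=306.8478: V=(p*·0.0000+(1−p*)·0.0000)/1.06=0.0000; Δ=(0.0000−0.0000)/(451.0663−273.0945)=0.0000; B=V−Δ·S=0.0000
Node (1,0) S=126.3800: V=(p*·2.2854+(1−p*)·46.7388)/1.06=31.8013; Δ=(2.2854−46.7388)/(185.7786−112.4782)=-0.6065; B=V−Δ·S=108.4450
Node (1,1) S=208.7400: V=(p*·0.0000+(1−p*)·2.2854)/1.06=1.5241; Δ=(0.0000−2.2854)/(306.8478−185.7786)=-0.0189; B=V−Δ·S=5.4645
Node (0,0) S=142.0000: V=(p*·1.5241+(1−p*)·31.8013)/1.06=21.6292; Δ=(1.5241−31.8013)/(208.7400−126.3800)=-0.3676; B=V−Δ·S=73.8312
Each (Δ,B) replicates both successor values, so the strategy is self-financing and V0 is arbitrage-free.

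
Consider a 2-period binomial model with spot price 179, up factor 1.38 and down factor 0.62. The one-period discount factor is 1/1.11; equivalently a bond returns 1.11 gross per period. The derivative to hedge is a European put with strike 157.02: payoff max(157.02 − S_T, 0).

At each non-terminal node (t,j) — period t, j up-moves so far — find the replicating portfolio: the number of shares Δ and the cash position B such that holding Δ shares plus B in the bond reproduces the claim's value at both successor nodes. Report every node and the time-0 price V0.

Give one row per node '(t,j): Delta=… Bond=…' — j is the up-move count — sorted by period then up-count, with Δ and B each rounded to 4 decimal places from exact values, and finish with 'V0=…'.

Risk-neutral probability p* = (R−d)/(u−d) = (1.11−0.62)/(1.38−0.62) = 0.6447.
Terminal values V(2,·): V(2,0)=88.2124, V(2,1)=3.8676, V(2,2)=0.0000
Node (1,0) S=110.9800: V=(p*·3.8676+(1−p*)·88.2124)/1.11=30.4795; Δ=(3.8676−88.2124)/(153.1524−68.8076)=-1.0000; B=V−Δ·S=141.4595
Node (1,1) S=247.0200: V=(p*·0.0000+(1−p*)·3.8676)/1.11=1.2379; Δ=(0.0000−3.8676)/(340.8876−153.1524)=-0.0206; B=V−Δ·S=6.3268
Node (0,0) S=179.0000: V=(p*·1.2379+(1−p*)·30.4795)/1.11=10.4742; Δ=(1.2379−30.4795)/(247.0200−110.9800)=-0.2149; B=V−Δ·S=48.9500
Each (Δ,B) replicates both successor values, so the strategy is self-financing and V0 is arbitrage-free.

(0,0): Delta=-0.2149 Bond=48.9500
(1,0): Delta=-1.0000 Bond=141.4595
(1,1): Delta=-0.0206 Bond=6.3268
V0=10.4742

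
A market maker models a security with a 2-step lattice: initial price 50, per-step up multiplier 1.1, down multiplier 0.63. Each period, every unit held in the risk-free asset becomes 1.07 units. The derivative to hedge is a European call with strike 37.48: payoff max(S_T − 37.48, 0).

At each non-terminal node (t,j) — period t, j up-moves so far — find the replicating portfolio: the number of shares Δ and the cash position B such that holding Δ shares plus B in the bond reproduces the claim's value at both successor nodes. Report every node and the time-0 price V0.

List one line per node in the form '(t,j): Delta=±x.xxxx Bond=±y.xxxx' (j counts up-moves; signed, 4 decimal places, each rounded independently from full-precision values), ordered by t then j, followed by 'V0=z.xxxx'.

(0,0): Delta=0.8571 Bond=-25.2310
(1,0): Delta=0.0000 Bond=0.0000
(1,1): Delta=0.8905 Bond=-28.8379
V0=17.6217

Risk-neutral probability p* = (R−d)/(u−d) = (1.07−0.63)/(1.1−0.63) = 0.9362.
At expiry t=2: V(2,0)=0.0000, V(2,1)=0.0000, V(2,2)=23.0200
  t=1,j=0: stock 31.5000 → up 34.6500 (V=0.0000), down 19.8450 (V=0.0000). Price 0.0000; hedge Δ=0.0000, bond B=0.0000.
  t=1,j=1: stock 55.0000 → up 60.5000 (V=23.0200), down 34.6500 (V=0.0000). Price 20.1408; hedge Δ=0.8905, bond B=-28.8379.
  t=0,j=0: stock 50.0000 → up 55.0000 (V=20.1408), down 31.5000 (V=0.0000). Price 17.6217; hedge Δ=0.8571, bond B=-25.2310.
Check: Δ(0,0)·S0 + B(0,0) = 17.6217 = V0.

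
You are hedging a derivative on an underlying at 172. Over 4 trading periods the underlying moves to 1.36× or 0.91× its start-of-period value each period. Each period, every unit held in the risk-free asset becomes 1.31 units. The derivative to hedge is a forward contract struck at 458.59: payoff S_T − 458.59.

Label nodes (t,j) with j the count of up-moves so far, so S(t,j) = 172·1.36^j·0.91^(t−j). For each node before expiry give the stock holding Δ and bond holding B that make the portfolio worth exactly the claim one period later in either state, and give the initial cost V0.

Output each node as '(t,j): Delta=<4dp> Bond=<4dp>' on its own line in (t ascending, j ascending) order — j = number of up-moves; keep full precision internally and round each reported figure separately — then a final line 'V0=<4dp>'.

No-arbitrage ⇒ martingale measure with p* = (R−d)/(u−d) = 0.8889.
At expiry t=4: V(4,0)=-340.6411, V(4,1)=-282.3147, V(4,2)=-195.1456, V(4,3)=-64.8708, V(4,4)=129.8255
(3,0): S=129.6142. Δ = (V_up−V_dn)/(S_up−S_dn) = (-282.3147−-340.6411)/(176.2753−117.9489) = 1.0000. V = [p*·-282.3147 + (1−p*)·-340.6411]/1.31 = -220.4545. B = V − Δ·S = -350.0687.
(3,1): S=193.7092. Δ = (V_up−V_dn)/(S_up−S_dn) = (-195.1456−-282.3147)/(263.4444−176.2753) = 1.0000. V = [p*·-195.1456 + (1−p*)·-282.3147]/1.31 = -156.3596. B = V − Δ·S = -350.0687.
(3,2): S=289.4994. Δ = (V_up−V_dn)/(S_up−S_dn) = (-64.8708−-195.1456)/(393.7192−263.4444) = 1.0000. V = [p*·-64.8708 + (1−p*)·-195.1456]/1.31 = -60.5693. B = V − Δ·S = -350.0687.
(3,3): S=432.6584. Δ = (V_up−V_dn)/(S_up−S_dn) = (129.8255−-64.8708)/(588.4155−393.7192) = 1.0000. V = [p*·129.8255 + (1−p*)·-64.8708]/1.31 = 82.5897. B = V − Δ·S = -350.0687.
(2,0): S=142.4332. Δ = (V_up−V_dn)/(S_up−S_dn) = (-156.3596−-220.4545)/(193.7092−129.6142) = 1.0000. V = [p*·-156.3596 + (1−p*)·-220.4545]/1.31 = -124.7948. B = V − Δ·S = -267.2280.
(2,1): S=212.8672. Δ = (V_up−V_dn)/(S_up−S_dn) = (-60.5693−-156.3596)/(289.4994−193.7092) = 1.0000. V = [p*·-60.5693 + (1−p*)·-156.3596]/1.31 = -54.3608. B = V − Δ·S = -267.2280.
(2,2): S=318.1312. Δ = (V_up−V_dn)/(S_up−S_dn) = (82.5897−-60.5693)/(432.6584−289.4994) = 1.0000. V = [p*·82.5897 + (1−p*)·-60.5693]/1.31 = 50.9032. B = V − Δ·S = -267.2280.
(1,0): S=156.5200. Δ = (V_up−V_dn)/(S_up−S_dn) = (-54.3608−-124.7948)/(212.8672−142.4332) = 1.0000. V = [p*·-54.3608 + (1−p*)·-124.7948]/1.31 = -47.4709. B = V − Δ·S = -203.9909.
(1,1): S=233.9200. Δ = (V_up−V_dn)/(S_up−S_dn) = (50.9032−-54.3608)/(318.1312−212.8672) = 1.0000. V = [p*·50.9032 + (1−p*)·-54.3608]/1.31 = 29.9291. B = V − Δ·S = -203.9909.
(0,0): S=172.0000. Δ = (V_up−V_dn)/(S_up−S_dn) = (29.9291−-47.4709)/(233.9200−156.5200) = 1.0000. V = [p*·29.9291 + (1−p*)·-47.4709]/1.31 = 16.2818. B = V − Δ·S = -155.7182.
Each (Δ,B) replicates both successor values, so the strategy is self-financing and V0 is arbitrage-free.

(0,0): Delta=1.0000 Bond=-155.7182
(1,0): Delta=1.0000 Bond=-203.9909
(1,1): Delta=1.0000 Bond=-203.9909
(2,0): Delta=1.0000 Bond=-267.2280
(2,1): Delta=1.0000 Bond=-267.2280
(2,2): Delta=1.0000 Bond=-267.2280
(3,0): Delta=1.0000 Bond=-350.0687
(3,1): Delta=1.0000 Bond=-350.0687
(3,2): Delta=1.0000 Bond=-350.0687
(3,3): Delta=1.0000 Bond=-350.0687
V0=16.2818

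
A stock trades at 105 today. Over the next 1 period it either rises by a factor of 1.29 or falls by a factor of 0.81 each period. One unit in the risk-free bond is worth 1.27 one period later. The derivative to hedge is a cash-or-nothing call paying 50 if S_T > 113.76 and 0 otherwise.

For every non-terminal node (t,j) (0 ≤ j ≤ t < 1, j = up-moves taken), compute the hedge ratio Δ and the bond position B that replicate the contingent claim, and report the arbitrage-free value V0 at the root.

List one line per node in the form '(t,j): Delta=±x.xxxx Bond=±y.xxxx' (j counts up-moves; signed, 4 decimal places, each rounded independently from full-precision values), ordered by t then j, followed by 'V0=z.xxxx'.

Risk-neutral probability p* = (R−d)/(u−d) = (1.27−0.81)/(1.29−0.81) = 0.9583.
Payoff layer (t=1): V(1,0)=0.0000, V(1,1)=50.0000
Node (0,0) S=105.0000: V=(p*·50.0000+(1−p*)·0.0000)/1.27=37.7297; Δ=(50.0000−0.0000)/(135.4500−85.0500)=0.9921; B=V−Δ·S=-66.4370
Each (Δ,B) replicates both successor values, so the strategy is self-financing and V0 is arbitrage-free.

(0,0): Delta=0.9921 Bond=-66.4370
V0=37.7297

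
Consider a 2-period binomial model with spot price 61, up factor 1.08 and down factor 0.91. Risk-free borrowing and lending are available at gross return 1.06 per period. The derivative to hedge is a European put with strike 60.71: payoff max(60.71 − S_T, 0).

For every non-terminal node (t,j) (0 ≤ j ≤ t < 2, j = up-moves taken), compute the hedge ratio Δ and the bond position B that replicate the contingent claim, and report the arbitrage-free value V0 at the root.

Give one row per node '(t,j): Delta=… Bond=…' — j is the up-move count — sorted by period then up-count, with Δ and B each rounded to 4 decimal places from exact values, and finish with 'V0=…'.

(0,0): Delta=-0.1619 Bond=10.1442
(1,0): Delta=-1.0000 Bond=57.2736
(1,1): Delta=-0.0678 Bond=4.5501
V0=0.2659

No-arbitrage ⇒ martingale measure with p* = (R−d)/(u−d) = 0.8824.
Terminal values V(2,·): V(2,0)=10.1959, V(2,1)=0.7592, V(2,2)=0.0000
  t=1,j=0: stock 55.5100 → up 59.9508 (V=0.7592), down 50.5141 (V=10.1959). Price 1.7636; hedge Δ=-1.0000, bond B=57.2736.
  t=1,j=1: stock 65.8800 → up 71.1504 (V=0.0000), down 59.9508 (V=0.7592). Price 0.0843; hedge Δ=-0.0678, bond B=4.5501.
  t=0,j=0: stock 61.0000 → up 65.8800 (V=0.0843), down 55.5100 (V=1.7636). Price 0.2659; hedge Δ=-0.1619, bond B=10.1442.
Each (Δ,B) replicates both successor values, so the strategy is self-financing and V0 is arbitrage-free.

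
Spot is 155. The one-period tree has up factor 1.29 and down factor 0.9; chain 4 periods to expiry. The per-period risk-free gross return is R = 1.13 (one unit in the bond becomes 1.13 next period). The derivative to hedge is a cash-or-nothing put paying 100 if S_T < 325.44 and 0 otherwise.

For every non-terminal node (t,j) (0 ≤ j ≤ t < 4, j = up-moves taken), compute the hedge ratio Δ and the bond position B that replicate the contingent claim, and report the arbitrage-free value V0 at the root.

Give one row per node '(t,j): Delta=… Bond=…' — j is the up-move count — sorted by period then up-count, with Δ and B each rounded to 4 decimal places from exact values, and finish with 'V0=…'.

(0,0): Delta=-0.2352 Bond=90.3623
(1,0): Delta=0.0000 Bond=69.3050
(1,1): Delta=-0.3493 Bond=124.9299
(2,0): Delta=0.0000 Bond=78.3147
(2,1): Delta=0.0000 Bond=78.3147
(2,2): Delta=-0.5188 Bond=184.8968
(3,0): Delta=0.0000 Bond=88.4956
(3,1): Delta=0.0000 Bond=88.4956
(3,2): Delta=0.0000 Bond=88.4956
(3,3): Delta=-0.7706 Bond=292.7161
V0=53.9130

Since d<R<u, set p* = (R−d)/(u−d) = 0.5897; price each node as the discounted p*-expectation of its children.
Payoff layer (t=4): V(4,0)=100.0000, V(4,1)=100.0000, V(4,2)=100.0000, V(4,3)=100.0000, V(4,4)=0.0000
  t=3,j=0: stock 112.9950 → up 145.7636 (V=100.0000), down 101.6955 (V=100.0000). Price 88.4956; hedge Δ=0.0000, bond B=88.4956.
  t=3,j=1: stock 161.9595 → up 208.9278 (V=100.0000), down 145.7636 (V=100.0000). Price 88.4956; hedge Δ=0.0000, bond B=88.4956.
  t=3,j=2: stock 232.1420 → up 299.4631 (V=100.0000), down 208.9278 (V=100.0000). Price 88.4956; hedge Δ=0.0000, bond B=88.4956.
  t=3,j=3: stock 332.7368 → up 429.2305 (V=0.0000), down 299.4631 (V=100.0000). Price 36.3059; hedge Δ=-0.7706, bond B=292.7161.
  t=2,j=0: stock 125.5500 → up 161.9595 (V=88.4956), down 112.9950 (V=88.4956). Price 78.3147; hedge Δ=0.0000, bond B=78.3147.
  t=2,j=1: stock 179.9550 → up 232.1420 (V=88.4956), down 161.9595 (V=88.4956). Price 78.3147; hedge Δ=0.0000, bond B=78.3147.
  t=2,j=2: stock 257.9355 → up 332.7368 (V=36.3059), down 232.1420 (V=88.4956). Price 51.0770; hedge Δ=-0.5188, bond B=184.8968.
  t=1,j=0: stock 139.5000 → up 179.9550 (V=78.3147), down 125.5500 (V=78.3147). Price 69.3050; hedge Δ=0.0000, bond B=69.3050.
  t=1,j=1: stock 199.9500 → up 257.9355 (V=51.0770), down 179.9550 (V=78.3147). Price 55.0898; hedge Δ=-0.3493, bond B=124.9299.
  t=0,j=0: stock 155.0000 → up 199.9500 (V=55.0898), down 139.5000 (V=69.3050). Price 53.9130; hedge Δ=-0.2352, bond B=90.3623.
Each (Δ,B) replicates both successor values, so the strategy is self-financing and V0 is arbitrage-free.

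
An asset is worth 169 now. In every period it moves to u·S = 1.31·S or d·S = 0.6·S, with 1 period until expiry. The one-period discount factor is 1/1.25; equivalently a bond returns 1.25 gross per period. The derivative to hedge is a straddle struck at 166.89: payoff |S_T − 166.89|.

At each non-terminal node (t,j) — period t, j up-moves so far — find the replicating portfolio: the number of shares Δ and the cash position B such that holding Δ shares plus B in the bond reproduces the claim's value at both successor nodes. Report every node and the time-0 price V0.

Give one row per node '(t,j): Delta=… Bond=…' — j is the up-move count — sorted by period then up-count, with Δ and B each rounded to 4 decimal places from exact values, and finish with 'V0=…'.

Since d<R<u, set p* = (R−d)/(u−d) = 0.9155; price each node as the discounted p*-expectation of its children.
Payoff layer (t=1): V(1,0)=65.4900, V(1,1)=54.5000
(0,0): S=169.0000. Δ = (V_up−V_dn)/(S_up−S_dn) = (54.5000−65.4900)/(221.3900−101.4000) = -0.0916. V = [p*·54.5000 + (1−p*)·65.4900]/1.25 = 44.3430. B = V − Δ·S = 59.8219.
Check: Δ(0,0)·S0 + B(0,0) = 44.3430 = V0.

(0,0): Delta=-0.0916 Bond=59.8219
V0=44.3430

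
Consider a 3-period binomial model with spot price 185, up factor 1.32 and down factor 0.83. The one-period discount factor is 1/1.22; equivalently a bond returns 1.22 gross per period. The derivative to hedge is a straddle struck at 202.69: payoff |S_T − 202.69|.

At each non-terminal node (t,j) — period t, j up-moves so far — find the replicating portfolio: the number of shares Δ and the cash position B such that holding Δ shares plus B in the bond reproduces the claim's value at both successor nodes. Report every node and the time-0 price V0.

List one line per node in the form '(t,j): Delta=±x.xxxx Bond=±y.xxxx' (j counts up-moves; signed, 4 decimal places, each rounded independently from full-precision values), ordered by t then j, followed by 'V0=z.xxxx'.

The replicating-portfolio and risk-neutral prices coincide; use p* = (1.22−0.83)/(1.32−0.83) = 0.7959 for the latter.
Payoff layer (t=3): V(3,0)=96.9094, V(3,1)=34.4606, V(3,2)=64.8555, V(3,3)=222.8041
Node (2,0) S=127.4465: V=(p*·34.4606+(1−p*)·96.9094)/1.22=38.6928; Δ=(34.4606−96.9094)/(168.2294−105.7806)=-1.0000; B=V−Δ·S=166.1393
Node (2,1) S=202.6860: V=(p*·64.8555+(1−p*)·34.4606)/1.22=48.0758; Δ=(64.8555−34.4606)/(267.5455−168.2294)=0.3060; B=V−Δ·S=-13.9546
Node (2,2) S=322.3440: V=(p*·222.8041+(1−p*)·64.8555)/1.22=156.2047; Δ=(222.8041−64.8555)/(425.4941−267.5455)=1.0000; B=V−Δ·S=-166.1393
Node (1,0) S=153.5500: V=(p*·48.0758+(1−p*)·38.6928)/1.22=37.8368; Δ=(48.0758−38.6928)/(202.6860−127.4465)=0.1247; B=V−Δ·S=18.6879
Node (1,1) S=244.2000: V=(p*·156.2047+(1−p*)·48.0758)/1.22=109.9488; Δ=(156.2047−48.0758)/(322.3440−202.6860)=0.9036; B=V−Δ·S=-110.7223
Node (0,0) S=185.0000: V=(p*·109.9488+(1−p*)·37.8368)/1.22=78.0591; Δ=(109.9488−37.8368)/(244.2000−153.5500)=0.7955; B=V−Δ·S=-69.1083
Each (Δ,B) replicates both successor values, so the strategy is self-financing and V0 is arbitrage-free.

(0,0): Delta=0.7955 Bond=-69.1083
(1,0): Delta=0.1247 Bond=18.6879
(1,1): Delta=0.9036 Bond=-110.7223
(2,0): Delta=-1.0000 Bond=166.1393
(2,1): Delta=0.3060 Bond=-13.9546
(2,2): Delta=1.0000 Bond=-166.1393
V0=78.0591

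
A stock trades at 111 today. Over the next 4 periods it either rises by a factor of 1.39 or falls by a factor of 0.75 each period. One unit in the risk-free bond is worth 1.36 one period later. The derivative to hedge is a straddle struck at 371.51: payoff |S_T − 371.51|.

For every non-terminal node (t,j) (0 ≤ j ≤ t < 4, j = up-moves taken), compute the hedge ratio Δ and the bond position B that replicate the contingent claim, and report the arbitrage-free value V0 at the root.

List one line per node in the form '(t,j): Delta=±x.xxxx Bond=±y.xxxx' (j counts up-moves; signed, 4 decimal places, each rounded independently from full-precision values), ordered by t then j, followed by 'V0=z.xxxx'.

Under the risk-neutral measure, an up-move has probability p* = (R−d)/(u−d) = 0.9531 and values discount at R = 1.36.
At expiry t=4: V(4,0)=336.3889, V(4,1)=306.4189, V(4,2)=250.8745, V(4,3)=147.9322, V(4,4)=42.8542
(3,0): S=46.8281. Δ = (V_up−V_dn)/(S_up−S_dn) = (306.4189−336.3889)/(65.0911−35.1211) = -1.0000. V = [p*·306.4189 + (1−p*)·336.3889]/1.36 = 226.3410. B = V − Δ·S = 273.1691.
(3,1): S=86.7881. Δ = (V_up−V_dn)/(S_up−S_dn) = (250.8745−306.4189)/(120.6355−65.0911) = -1.0000. V = [p*·250.8745 + (1−p*)·306.4189]/1.36 = 186.3810. B = V − Δ·S = 273.1691.
(3,2): S=160.8473. Δ = (V_up−V_dn)/(S_up−S_dn) = (147.9322−250.8745)/(223.5778−120.6355) = -1.0000. V = [p*·147.9322 + (1−p*)·250.8745]/1.36 = 112.3218. B = V − Δ·S = 273.1691.
(3,3): S=298.1037. Δ = (V_up−V_dn)/(S_up−S_dn) = (42.8542−147.9322)/(414.3642−223.5778) = -0.5508. V = [p*·42.8542 + (1−p*)·147.9322]/1.36 = 35.1321. B = V − Δ·S = 199.3166.
(2,0): S=62.4375. Δ = (V_up−V_dn)/(S_up−S_dn) = (186.3810−226.3410)/(86.7881−46.8281) = -1.0000. V = [p*·186.3810 + (1−p*)·226.3410]/1.36 = 138.4221. B = V − Δ·S = 200.8596.
(2,1): S=115.7175. Δ = (V_up−V_dn)/(S_up−S_dn) = (112.3218−186.3810)/(160.8473−86.7881) = -1.0000. V = [p*·112.3218 + (1−p*)·186.3810]/1.36 = 85.1421. B = V − Δ·S = 200.8596.
(2,2): S=214.4631. Δ = (V_up−V_dn)/(S_up−S_dn) = (35.1321−112.3218)/(298.1037−160.8473) = -0.5624. V = [p*·35.1321 + (1−p*)·112.3218]/1.36 = 28.4929. B = V − Δ·S = 149.1018.
(1,0): S=83.2500. Δ = (V_up−V_dn)/(S_up−S_dn) = (85.1421−138.4221)/(115.7175−62.4375) = -1.0000. V = [p*·85.1421 + (1−p*)·138.4221]/1.36 = 64.4409. B = V − Δ·S = 147.6909.
(1,1): S=154.2900. Δ = (V_up−V_dn)/(S_up−S_dn) = (28.4929−85.1421)/(214.4631−115.7175) = -0.5737. V = [p*·28.4929 + (1−p*)·85.1421]/1.36 = 22.9032. B = V − Δ·S = 111.4176.
(0,0): S=111.0000. Δ = (V_up−V_dn)/(S_up−S_dn) = (22.9032−64.4409)/(154.2900−83.2500) = -0.5847. V = [p*·22.9032 + (1−p*)·64.4409]/1.36 = 18.2723. B = V − Δ·S = 83.1749.
Each (Δ,B) replicates both successor values, so the strategy is self-financing and V0 is arbitrage-free.

(0,0): Delta=-0.5847 Bond=83.1749
(1,0): Delta=-1.0000 Bond=147.6909
(1,1): Delta=-0.5737 Bond=111.4176
(2,0): Delta=-1.0000 Bond=200.8596
(2,1): Delta=-1.0000 Bond=200.8596
(2,2): Delta=-0.5624 Bond=149.1018
(3,0): Delta=-1.0000 Bond=273.1691
(3,1): Delta=-1.0000 Bond=273.1691
(3,2): Delta=-1.0000 Bond=273.1691
(3,3): Delta=-0.5508 Bond=199.3166
V0=18.2723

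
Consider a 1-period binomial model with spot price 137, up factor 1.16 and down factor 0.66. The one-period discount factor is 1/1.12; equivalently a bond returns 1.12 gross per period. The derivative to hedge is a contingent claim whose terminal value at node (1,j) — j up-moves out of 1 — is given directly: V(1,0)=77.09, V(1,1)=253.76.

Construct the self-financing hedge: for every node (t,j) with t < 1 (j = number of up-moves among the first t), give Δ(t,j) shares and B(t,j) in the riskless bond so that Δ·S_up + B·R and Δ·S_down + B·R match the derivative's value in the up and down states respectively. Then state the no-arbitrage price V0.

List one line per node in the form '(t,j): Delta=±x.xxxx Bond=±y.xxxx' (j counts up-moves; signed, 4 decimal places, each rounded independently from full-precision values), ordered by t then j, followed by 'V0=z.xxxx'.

(0,0): Delta=2.5791 Bond=-139.3879
V0=213.9521

Under the risk-neutral measure, an up-move has probability p* = (R−d)/(u−d) = 0.9200 and values discount at R = 1.12.
Terminal payoffs: V(1,0)=77.0900, V(1,1)=253.7600
(0,0): S=137.0000. Δ = (V_up−V_dn)/(S_up−S_dn) = (253.7600−77.0900)/(158.9200−90.4200) = 2.5791. V = [p*·253.7600 + (1−p*)·77.0900]/1.12 = 213.9521. B = V − Δ·S = -139.3879.
Self-financing check: at every node Δ·S+B equals the discounted successor values.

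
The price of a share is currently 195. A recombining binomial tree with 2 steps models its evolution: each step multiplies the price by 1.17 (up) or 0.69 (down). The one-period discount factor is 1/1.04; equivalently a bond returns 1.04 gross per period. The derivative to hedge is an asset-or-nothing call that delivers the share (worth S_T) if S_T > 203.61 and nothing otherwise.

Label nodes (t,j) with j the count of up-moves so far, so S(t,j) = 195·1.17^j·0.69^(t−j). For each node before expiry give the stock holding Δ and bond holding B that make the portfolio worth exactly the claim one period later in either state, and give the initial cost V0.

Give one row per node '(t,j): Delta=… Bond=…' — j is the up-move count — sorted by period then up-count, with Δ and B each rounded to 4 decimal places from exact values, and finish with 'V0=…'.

Under the risk-neutral measure, an up-move has probability p* = (R−d)/(u−d) = 0.7292 and values discount at R = 1.04.
At expiry t=2: V(2,0)=0.0000, V(2,1)=0.0000, V(2,2)=266.9355
  t=1,j=0: stock 134.5500 → up 157.4235 (V=0.0000), down 92.8395 (V=0.0000). Price 0.0000; hedge Δ=0.0000, bond B=0.0000.
  t=1,j=1: stock 228.1500 → up 266.9355 (V=266.9355), down 157.4235 (V=0.0000). Price 187.1543; hedge Δ=2.4375, bond B=-368.9613.
  t=0,j=0: stock 195.0000 → up 228.1500 (V=187.1543), down 134.5500 (V=0.0000). Price 131.2180; hedge Δ=1.9995, bond B=-258.6868.
Root portfolio cost Δ·195+B reproduces V0=131.2180.

(0,0): Delta=1.9995 Bond=-258.6868
(1,0): Delta=0.0000 Bond=0.0000
(1,1): Delta=2.4375 Bond=-368.9613
V0=131.2180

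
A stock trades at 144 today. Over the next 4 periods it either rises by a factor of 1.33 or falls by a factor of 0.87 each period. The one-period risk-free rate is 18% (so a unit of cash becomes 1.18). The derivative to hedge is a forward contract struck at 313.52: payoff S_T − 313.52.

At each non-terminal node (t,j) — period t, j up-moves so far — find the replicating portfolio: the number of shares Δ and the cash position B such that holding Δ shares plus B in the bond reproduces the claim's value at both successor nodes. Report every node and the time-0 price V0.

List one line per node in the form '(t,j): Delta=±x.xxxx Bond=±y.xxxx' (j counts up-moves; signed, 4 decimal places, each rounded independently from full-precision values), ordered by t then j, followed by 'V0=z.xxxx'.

Since d<R<u, set p* = (R−d)/(u−d) = 0.6739; price each node as the discounted p*-expectation of its children.
At expiry t=4: V(4,0)=-231.0227, V(4,1)=-187.4035, V(4,2)=-120.7212, V(4,3)=-18.7816, V(4,4)=137.0570
Node (3,0) S=94.8244: V=(p*·-187.4035+(1−p*)·-231.0227)/1.18=-170.8705; Δ=(-187.4035−-231.0227)/(126.1165−82.4973)=1.0000; B=V−Δ·S=-265.6949
Node (3,1) S=144.9615: V=(p*·-120.7212+(1−p*)·-187.4035)/1.18=-120.7334; Δ=(-120.7212−-187.4035)/(192.7988−126.1165)=1.0000; B=V−Δ·S=-265.6949
Node (3,2) S=221.6078: V=(p*·-18.7816+(1−p*)·-120.7212)/1.18=-44.0871; Δ=(-18.7816−-120.7212)/(294.7384−192.7988)=1.0000; B=V−Δ·S=-265.6949
Node (3,3) S=338.7797: V=(p*·137.0570+(1−p*)·-18.7816)/1.18=73.0848; Δ=(137.0570−-18.7816)/(450.5770−294.7384)=1.0000; B=V−Δ·S=-265.6949
Node (2,0) S=108.9936: V=(p*·-120.7334+(1−p*)·-170.8705)/1.18=-116.1716; Δ=(-120.7334−-170.8705)/(144.9615−94.8244)=1.0000; B=V−Δ·S=-225.1652
Node (2,1) S=166.6224: V=(p*·-44.0871+(1−p*)·-120.7334)/1.18=-58.5428; Δ=(-44.0871−-120.7334)/(221.6078−144.9615)=1.0000; B=V−Δ·S=-225.1652
Node (2,2) S=254.7216: V=(p*·73.0848+(1−p*)·-44.0871)/1.18=29.5564; Δ=(73.0848−-44.0871)/(338.7797−221.6078)=1.0000; B=V−Δ·S=-225.1652
Node (1,0) S=125.2800: V=(p*·-58.5428+(1−p*)·-116.1716)/1.18=-65.5380; Δ=(-58.5428−-116.1716)/(166.6224−108.9936)=1.0000; B=V−Δ·S=-190.8180
Node (1,1) S=191.5200: V=(p*·29.5564+(1−p*)·-58.5428)/1.18=0.7020; Δ=(29.5564−-58.5428)/(254.7216−166.6224)=1.0000; B=V−Δ·S=-190.8180
Node (0,0) S=144.0000: V=(p*·0.7020+(1−p*)·-65.5380)/1.18=-17.7101; Δ=(0.7020−-65.5380)/(191.5200−125.2800)=1.0000; B=V−Δ·S=-161.7101
Check: Δ(0,0)·S0 + B(0,0) = -17.7101 = V0.

(0,0): Delta=1.0000 Bond=-161.7101
(1,0): Delta=1.0000 Bond=-190.8180
(1,1): Delta=1.0000 Bond=-190.8180
(2,0): Delta=1.0000 Bond=-225.1652
(2,1): Delta=1.0000 Bond=-225.1652
(2,2): Delta=1.0000 Bond=-225.1652
(3,0): Delta=1.0000 Bond=-265.6949
(3,1): Delta=1.0000 Bond=-265.6949
(3,2): Delta=1.0000 Bond=-265.6949
(3,3): Delta=1.0000 Bond=-265.6949
V0=-17.7101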